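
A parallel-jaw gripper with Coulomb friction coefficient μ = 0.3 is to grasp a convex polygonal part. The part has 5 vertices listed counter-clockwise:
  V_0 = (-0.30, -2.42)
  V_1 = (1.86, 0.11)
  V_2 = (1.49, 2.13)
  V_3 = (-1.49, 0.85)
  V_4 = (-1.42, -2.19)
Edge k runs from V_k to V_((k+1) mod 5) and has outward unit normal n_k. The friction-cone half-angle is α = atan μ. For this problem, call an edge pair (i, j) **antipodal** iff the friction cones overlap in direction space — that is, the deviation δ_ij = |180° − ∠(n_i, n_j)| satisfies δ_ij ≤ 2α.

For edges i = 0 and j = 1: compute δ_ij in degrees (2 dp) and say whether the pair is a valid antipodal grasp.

δ = 129.13°, invalid

α = atan 0.3 = 16.70°;  2α = 33.40°
edge 0: e_0 = (+2.16, +2.53);  n_0 = (+0.7605, -0.6493)
edge 1: e_1 = (-0.37, +2.02);  n_1 = (+0.9836, +0.1802)
∠(n_0, n_1) = 50.87°
δ = |180° − 50.87°| = 129.13°
129.13° > 2α = 33.40°  →  invalid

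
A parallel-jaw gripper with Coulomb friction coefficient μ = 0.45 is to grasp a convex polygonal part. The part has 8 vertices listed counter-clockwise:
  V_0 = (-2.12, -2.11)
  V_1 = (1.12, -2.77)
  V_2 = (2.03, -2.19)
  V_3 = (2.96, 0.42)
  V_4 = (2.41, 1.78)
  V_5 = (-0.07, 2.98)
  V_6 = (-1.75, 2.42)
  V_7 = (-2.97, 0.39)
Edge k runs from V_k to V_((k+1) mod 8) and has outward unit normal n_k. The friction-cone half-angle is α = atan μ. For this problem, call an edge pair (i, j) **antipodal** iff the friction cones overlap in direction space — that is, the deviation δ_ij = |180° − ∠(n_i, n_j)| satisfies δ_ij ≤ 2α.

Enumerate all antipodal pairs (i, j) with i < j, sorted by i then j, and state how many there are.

α = atan 0.45 = 24.23°;  2α = 48.46°
n_0 = (-0.1996, -0.9799)
n_1 = (+0.5375, -0.8433)
n_2 = (+0.9420, -0.3357)
n_3 = (+0.9271, +0.3749)
n_4 = (+0.4356, +0.9002)
n_5 = (-0.3162, +0.9487)
n_6 = (-0.8571, +0.5151)
n_7 = (-0.9468, -0.3219)
  (0,1): δ = 135.97°  ·
  (0,2): δ = 98.10°  ·
  (0,3): δ = 56.47°  ·
  (0,4): δ = 14.31°  ✓
  (0,5): δ = 29.95°  ✓
  (0,6): δ = 70.51°  ·
  (0,7): δ = 120.29°  ·
  (1,2): δ = 142.12°  ·
  (1,3): δ = 100.49°  ·
  (1,4): δ = 58.33°  ·
  (1,5): δ = 14.08°  ✓
  (1,6): δ = 26.48°  ✓
  (1,7): δ = 76.27°  ·
  (2,3): δ = 138.37°  ·
  (2,4): δ = 96.21°  ·
  (2,5): δ = 51.95°  ·
  (2,6): δ = 11.39°  ✓
  (2,7): δ = 38.39°  ✓
  (3,4): δ = 137.84°  ·
  (3,5): δ = 93.58°  ·
  (3,6): δ = 53.02°  ·
  (3,7): δ = 3.24°  ✓
  (4,5): δ = 135.74°  ·
  (4,6): δ = 95.18°  ·
  (4,7): δ = 45.40°  ✓
  (5,6): δ = 139.44°  ·
  (5,7): δ = 89.66°  ·
  (6,7): δ = 130.22°  ·
antipodal pairs: 8

count = 8; pairs: (0,4), (0,5), (1,5), (1,6), (2,6), (2,7), (3,7), (4,7)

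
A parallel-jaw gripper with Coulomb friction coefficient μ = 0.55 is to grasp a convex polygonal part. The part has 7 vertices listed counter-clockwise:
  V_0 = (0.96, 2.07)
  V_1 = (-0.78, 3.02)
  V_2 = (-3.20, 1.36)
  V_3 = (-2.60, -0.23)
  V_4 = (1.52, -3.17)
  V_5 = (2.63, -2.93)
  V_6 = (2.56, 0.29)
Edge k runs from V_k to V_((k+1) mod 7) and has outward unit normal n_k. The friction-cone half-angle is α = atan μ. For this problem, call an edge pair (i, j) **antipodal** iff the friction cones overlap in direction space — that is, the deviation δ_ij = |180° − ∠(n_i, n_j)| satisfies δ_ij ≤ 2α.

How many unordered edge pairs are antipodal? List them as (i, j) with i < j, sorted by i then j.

count = 9; pairs: (0,2), (0,3), (0,4), (1,4), (1,5), (2,5), (2,6), (3,5), (3,6)

α = atan 0.55 = 28.81°;  2α = 57.62°
n_0 = (+0.4792, +0.8777)
n_1 = (-0.5657, +0.8246)
n_2 = (-0.9356, -0.3531)
n_3 = (-0.5809, -0.8140)
n_4 = (+0.2113, -0.9774)
n_5 = (+0.9998, +0.0217)
n_6 = (+0.7437, +0.6685)
  (0,1): δ = 116.92°  ·
  (0,2): δ = 40.69°  ✓
  (0,3): δ = 6.88°  ✓
  (0,4): δ = 40.83°  ✓
  (0,5): δ = 119.88°  ·
  (0,6): δ = 160.59°  ·
  (1,2): δ = 103.77°  ·
  (1,3): δ = 69.96°  ·
  (1,4): δ = 22.25°  ✓
  (1,5): δ = 56.80°  ✓
  (1,6): δ = 97.50°  ·
  (2,3): δ = 146.19°  ·
  (2,4): δ = 98.47°  ·
  (2,5): δ = 19.43°  ✓
  (2,6): δ = 21.28°  ✓
  (3,4): δ = 132.29°  ·
  (3,5): δ = 53.24°  ✓
  (3,6): δ = 12.54°  ✓
  (4,5): δ = 100.96°  ·
  (4,6): δ = 60.25°  ·
  (5,6): δ = 139.29°  ·
antipodal pairs: 9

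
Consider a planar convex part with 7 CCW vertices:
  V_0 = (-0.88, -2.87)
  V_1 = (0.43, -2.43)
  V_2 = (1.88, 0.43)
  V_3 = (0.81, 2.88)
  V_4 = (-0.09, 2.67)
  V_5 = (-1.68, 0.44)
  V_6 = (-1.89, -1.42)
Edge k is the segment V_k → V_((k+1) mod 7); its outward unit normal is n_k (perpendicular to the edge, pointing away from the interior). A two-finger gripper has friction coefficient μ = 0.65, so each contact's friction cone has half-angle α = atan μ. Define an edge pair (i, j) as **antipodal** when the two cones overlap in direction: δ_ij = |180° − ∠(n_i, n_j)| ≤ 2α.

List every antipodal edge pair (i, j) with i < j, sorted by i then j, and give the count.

α = atan 0.65 = 33.02°;  2α = 66.05°
n_0 = (+0.3184, -0.9480)
n_1 = (+0.8919, -0.4522)
n_2 = (+0.9164, +0.4002)
n_3 = (-0.2272, +0.9738)
n_4 = (-0.8142, +0.5805)
n_5 = (-0.9937, +0.1122)
n_6 = (-0.8206, -0.5716)
  (0,1): δ = 135.45°  ·
  (0,2): δ = 84.97°  ·
  (0,3): δ = 5.43°  ✓
  (0,4): δ = 35.94°  ✓
  (0,5): δ = 64.99°  ✓
  (0,6): δ = 106.29°  ·
  (1,2): δ = 129.52°  ·
  (1,3): δ = 49.98°  ✓
  (1,4): δ = 8.60°  ✓
  (1,5): δ = 20.44°  ✓
  (1,6): δ = 61.74°  ✓
  (2,3): δ = 100.46°  ·
  (2,4): δ = 59.08°  ✓
  (2,5): δ = 30.03°  ✓
  (2,6): δ = 11.27°  ✓
  (3,4): δ = 138.62°  ·
  (3,5): δ = 109.58°  ·
  (3,6): δ = 68.27°  ·
  (4,5): δ = 150.95°  ·
  (4,6): δ = 109.65°  ·
  (5,6): δ = 138.70°  ·
antipodal pairs: 10

count = 10; pairs: (0,3), (0,4), (0,5), (1,3), (1,4), (1,5), (1,6), (2,4), (2,5), (2,6)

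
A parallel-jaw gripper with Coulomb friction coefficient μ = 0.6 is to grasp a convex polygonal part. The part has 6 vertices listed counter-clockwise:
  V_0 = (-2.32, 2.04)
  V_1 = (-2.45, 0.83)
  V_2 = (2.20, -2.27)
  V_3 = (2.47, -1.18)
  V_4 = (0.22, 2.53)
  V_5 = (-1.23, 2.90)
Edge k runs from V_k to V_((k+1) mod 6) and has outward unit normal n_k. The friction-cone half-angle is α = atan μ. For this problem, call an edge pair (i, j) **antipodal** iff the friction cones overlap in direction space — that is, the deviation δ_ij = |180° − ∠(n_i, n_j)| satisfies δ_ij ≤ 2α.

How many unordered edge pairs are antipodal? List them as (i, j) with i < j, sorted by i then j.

α = atan 0.6 = 30.96°;  2α = 61.93°
n_0 = (-0.9943, +0.1068)
n_1 = (-0.5547, -0.8321)
n_2 = (+0.9707, -0.2404)
n_3 = (+0.8550, +0.5186)
n_4 = (+0.2472, +0.9690)
n_5 = (-0.6194, +0.7851)
  (0,1): δ = 117.56°  ·
  (0,2): δ = 7.78°  ✓
  (0,3): δ = 37.37°  ✓
  (0,4): δ = 81.82°  ·
  (0,5): δ = 134.41°  ·
  (1,2): δ = 70.22°  ·
  (1,3): δ = 25.07°  ✓
  (1,4): δ = 19.38°  ✓
  (1,5): δ = 71.96°  ·
  (2,3): δ = 134.85°  ·
  (2,4): δ = 90.40°  ·
  (2,5): δ = 37.81°  ✓
  (3,4): δ = 135.55°  ·
  (3,5): δ = 82.96°  ·
  (4,5): δ = 127.41°  ·
antipodal pairs: 5

count = 5; pairs: (0,2), (0,3), (1,3), (1,4), (2,5)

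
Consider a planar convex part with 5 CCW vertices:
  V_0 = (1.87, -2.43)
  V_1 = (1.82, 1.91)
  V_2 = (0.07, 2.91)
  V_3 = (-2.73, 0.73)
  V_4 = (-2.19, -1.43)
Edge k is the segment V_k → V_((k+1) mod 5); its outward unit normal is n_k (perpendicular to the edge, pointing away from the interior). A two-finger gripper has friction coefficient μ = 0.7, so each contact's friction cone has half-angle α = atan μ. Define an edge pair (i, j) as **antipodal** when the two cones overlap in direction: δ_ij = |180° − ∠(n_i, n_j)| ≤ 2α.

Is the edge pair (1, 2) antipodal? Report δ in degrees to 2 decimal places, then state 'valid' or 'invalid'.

δ = 112.35°, invalid

α = atan 0.7 = 34.99°;  2α = 69.98°
edge 1: e_1 = (-1.75, +1.00);  n_1 = (+0.4961, +0.8682)
edge 2: e_2 = (-2.80, -2.18);  n_2 = (-0.6143, +0.7890)
∠(n_1, n_2) = 67.65°
δ = |180° − 67.65°| = 112.35°
112.35° > 2α = 69.98°  →  invalid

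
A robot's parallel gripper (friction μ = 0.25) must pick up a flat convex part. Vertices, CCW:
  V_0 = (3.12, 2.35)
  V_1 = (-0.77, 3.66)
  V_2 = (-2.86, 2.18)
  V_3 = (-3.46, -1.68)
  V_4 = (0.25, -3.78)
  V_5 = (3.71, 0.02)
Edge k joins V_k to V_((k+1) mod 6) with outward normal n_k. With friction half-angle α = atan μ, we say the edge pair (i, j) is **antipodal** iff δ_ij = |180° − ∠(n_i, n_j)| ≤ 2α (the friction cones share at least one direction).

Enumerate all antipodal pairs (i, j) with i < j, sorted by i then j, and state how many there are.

α = atan 0.25 = 14.04°;  2α = 28.07°
n_0 = (+0.3191, +0.9477)
n_1 = (-0.5779, +0.8161)
n_2 = (-0.9881, +0.1536)
n_3 = (-0.4926, -0.8703)
n_4 = (+0.7394, -0.6733)
n_5 = (+0.9694, +0.2455)
  (0,1): δ = 126.08°  ·
  (0,2): δ = 80.22°  ·
  (0,3): δ = 10.90°  ✓
  (0,4): δ = 66.29°  ·
  (0,5): δ = 122.82°  ·
  (1,2): δ = 134.14°  ·
  (1,3): δ = 64.82°  ·
  (1,4): δ = 12.38°  ✓
  (1,5): δ = 68.91°  ·
  (2,3): δ = 110.68°  ·
  (2,4): δ = 33.48°  ·
  (2,5): δ = 23.05°  ✓
  (3,4): δ = 102.81°  ·
  (3,5): δ = 46.28°  ·
  (4,5): δ = 123.47°  ·
antipodal pairs: 3

count = 3; pairs: (0,3), (1,4), (2,5)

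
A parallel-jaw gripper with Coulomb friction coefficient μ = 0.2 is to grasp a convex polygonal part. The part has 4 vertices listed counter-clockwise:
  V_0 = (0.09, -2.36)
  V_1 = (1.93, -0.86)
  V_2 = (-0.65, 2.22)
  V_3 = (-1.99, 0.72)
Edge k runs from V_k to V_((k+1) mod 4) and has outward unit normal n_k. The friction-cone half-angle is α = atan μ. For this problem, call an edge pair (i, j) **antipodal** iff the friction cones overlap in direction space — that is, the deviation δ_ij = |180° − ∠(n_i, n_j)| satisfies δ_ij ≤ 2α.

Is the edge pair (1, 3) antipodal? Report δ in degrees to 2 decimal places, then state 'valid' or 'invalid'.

δ = 5.92°, valid

α = atan 0.2 = 11.31°;  2α = 22.62°
edge 1: e_1 = (-2.58, +3.08);  n_1 = (+0.7666, +0.6421)
edge 3: e_3 = (+2.08, -3.08);  n_3 = (-0.8287, -0.5597)
∠(n_1, n_3) = 174.08°
δ = |180° − 174.08°| = 5.92°
5.92° ≤ 2α = 22.62°  →  valid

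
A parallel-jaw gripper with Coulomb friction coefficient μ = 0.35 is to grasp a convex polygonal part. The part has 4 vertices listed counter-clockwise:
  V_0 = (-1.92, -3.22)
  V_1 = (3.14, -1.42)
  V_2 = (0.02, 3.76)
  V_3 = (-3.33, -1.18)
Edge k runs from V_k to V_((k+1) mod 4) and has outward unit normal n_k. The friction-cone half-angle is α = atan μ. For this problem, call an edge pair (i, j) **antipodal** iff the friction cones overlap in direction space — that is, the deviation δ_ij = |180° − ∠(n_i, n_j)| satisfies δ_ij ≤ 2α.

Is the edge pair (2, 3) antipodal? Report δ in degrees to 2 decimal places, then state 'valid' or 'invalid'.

δ = 111.21°, invalid

α = atan 0.35 = 19.29°;  2α = 38.58°
edge 2: e_2 = (-3.35, -4.94);  n_2 = (-0.8276, +0.5613)
edge 3: e_3 = (+1.41, -2.04);  n_3 = (-0.8226, -0.5686)
∠(n_2, n_3) = 68.79°
δ = |180° − 68.79°| = 111.21°
111.21° > 2α = 38.58°  →  invalid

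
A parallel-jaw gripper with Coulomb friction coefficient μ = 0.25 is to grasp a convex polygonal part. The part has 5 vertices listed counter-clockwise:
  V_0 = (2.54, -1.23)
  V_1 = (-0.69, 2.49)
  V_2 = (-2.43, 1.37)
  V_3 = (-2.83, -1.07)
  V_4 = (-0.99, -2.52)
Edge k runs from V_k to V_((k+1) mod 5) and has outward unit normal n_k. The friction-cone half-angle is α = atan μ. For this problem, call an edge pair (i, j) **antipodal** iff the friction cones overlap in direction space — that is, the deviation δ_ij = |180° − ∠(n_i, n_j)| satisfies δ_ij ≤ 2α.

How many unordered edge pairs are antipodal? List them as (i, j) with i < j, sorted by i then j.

count = 2; pairs: (0,3), (1,4)

α = atan 0.25 = 14.04°;  2α = 28.07°
n_0 = (+0.7551, +0.6556)
n_1 = (-0.5412, +0.8409)
n_2 = (-0.9868, +0.1618)
n_3 = (-0.6190, -0.7854)
n_4 = (+0.3432, -0.9392)
  (0,1): δ = 98.20°  ·
  (0,2): δ = 50.28°  ·
  (0,3): δ = 10.79°  ✓
  (0,4): δ = 69.11°  ·
  (1,2): δ = 132.08°  ·
  (1,3): δ = 71.01°  ·
  (1,4): δ = 12.69°  ✓
  (2,3): δ = 118.93°  ·
  (2,4): δ = 60.62°  ·
  (3,4): δ = 121.69°  ·
antipodal pairs: 2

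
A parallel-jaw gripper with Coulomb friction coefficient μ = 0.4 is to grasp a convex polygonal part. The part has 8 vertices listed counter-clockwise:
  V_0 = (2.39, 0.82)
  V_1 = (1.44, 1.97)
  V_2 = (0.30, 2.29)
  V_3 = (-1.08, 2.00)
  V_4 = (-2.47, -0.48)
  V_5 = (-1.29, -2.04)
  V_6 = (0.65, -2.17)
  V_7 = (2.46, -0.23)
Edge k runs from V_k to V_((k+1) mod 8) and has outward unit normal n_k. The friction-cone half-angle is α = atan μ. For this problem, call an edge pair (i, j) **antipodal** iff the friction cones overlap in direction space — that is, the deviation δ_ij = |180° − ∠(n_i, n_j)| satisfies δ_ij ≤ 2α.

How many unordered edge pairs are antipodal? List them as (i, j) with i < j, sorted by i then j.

count = 8; pairs: (0,4), (1,4), (1,5), (2,5), (2,6), (3,6), (3,7), (4,7)

α = atan 0.4 = 21.80°;  2α = 43.60°
n_0 = (+0.7710, +0.6369)
n_1 = (+0.2703, +0.9628)
n_2 = (-0.2057, +0.9786)
n_3 = (-0.8723, +0.4889)
n_4 = (-0.7975, -0.6033)
n_5 = (-0.0669, -0.9978)
n_6 = (+0.7312, -0.6822)
n_7 = (+0.9978, +0.0665)
  (0,1): δ = 145.24°  ·
  (0,2): δ = 117.69°  ·
  (0,3): δ = 68.83°  ·
  (0,4): δ = 2.46°  ✓
  (0,5): δ = 46.61°  ·
  (0,6): δ = 97.43°  ·
  (0,7): δ = 144.25°  ·
  (1,2): δ = 152.45°  ·
  (1,3): δ = 103.59°  ·
  (1,4): δ = 37.22°  ✓
  (1,5): δ = 11.85°  ✓
  (1,6): δ = 62.66°  ·
  (1,7): δ = 109.49°  ·
  (2,3): δ = 131.14°  ·
  (2,4): δ = 64.76°  ·
  (2,5): δ = 15.70°  ✓
  (2,6): δ = 35.12°  ✓
  (2,7): δ = 81.95°  ·
  (3,4): δ = 113.63°  ·
  (3,5): δ = 64.56°  ·
  (3,6): δ = 13.74°  ✓
  (3,7): δ = 33.08°  ✓
  (4,5): δ = 130.94°  ·
  (4,6): δ = 80.12°  ·
  (4,7): δ = 33.29°  ✓
  (5,6): δ = 129.18°  ·
  (5,7): δ = 82.35°  ·
  (6,7): δ = 133.17°  ·
antipodal pairs: 8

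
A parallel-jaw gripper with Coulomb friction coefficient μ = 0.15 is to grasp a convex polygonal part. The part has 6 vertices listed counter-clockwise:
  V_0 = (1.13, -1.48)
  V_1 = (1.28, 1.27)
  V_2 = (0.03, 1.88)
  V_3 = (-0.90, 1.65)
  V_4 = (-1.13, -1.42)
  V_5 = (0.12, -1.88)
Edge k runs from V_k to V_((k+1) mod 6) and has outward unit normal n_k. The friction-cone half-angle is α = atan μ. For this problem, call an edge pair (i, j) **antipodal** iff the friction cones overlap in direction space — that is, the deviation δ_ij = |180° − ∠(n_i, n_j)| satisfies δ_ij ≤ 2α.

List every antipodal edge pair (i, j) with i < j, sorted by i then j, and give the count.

α = atan 0.15 = 8.53°;  2α = 17.06°
n_0 = (+0.9985, -0.0545)
n_1 = (+0.4386, +0.8987)
n_2 = (-0.2401, +0.9708)
n_3 = (-0.9972, +0.0747)
n_4 = (-0.3454, -0.9385)
n_5 = (+0.3682, -0.9297)
  (0,1): δ = 112.89°  ·
  (0,2): δ = 72.99°  ·
  (0,3): δ = 1.16°  ✓
  (0,4): δ = 72.92°  ·
  (0,5): δ = 114.73°  ·
  (1,2): δ = 140.10°  ·
  (1,3): δ = 68.27°  ·
  (1,4): δ = 5.81°  ✓
  (1,5): δ = 47.62°  ·
  (2,3): δ = 108.18°  ·
  (2,4): δ = 34.09°  ·
  (2,5): δ = 7.71°  ✓
  (3,4): δ = 105.92°  ·
  (3,5): δ = 64.11°  ·
  (4,5): δ = 138.19°  ·
antipodal pairs: 3

count = 3; pairs: (0,3), (1,4), (2,5)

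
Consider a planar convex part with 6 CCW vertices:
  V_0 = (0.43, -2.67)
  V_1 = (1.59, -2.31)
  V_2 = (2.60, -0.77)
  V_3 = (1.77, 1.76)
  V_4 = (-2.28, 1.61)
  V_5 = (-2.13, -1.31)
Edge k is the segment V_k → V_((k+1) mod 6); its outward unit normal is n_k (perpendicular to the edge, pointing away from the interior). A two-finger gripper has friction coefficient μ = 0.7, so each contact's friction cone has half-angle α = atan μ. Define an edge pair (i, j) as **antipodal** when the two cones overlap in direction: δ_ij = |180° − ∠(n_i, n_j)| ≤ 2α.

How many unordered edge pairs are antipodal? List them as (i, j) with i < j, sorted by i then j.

α = atan 0.7 = 34.99°;  2α = 69.98°
n_0 = (+0.2964, -0.9551)
n_1 = (+0.8362, -0.5484)
n_2 = (+0.9502, +0.3117)
n_3 = (-0.0370, +0.9993)
n_4 = (-0.9987, -0.0513)
n_5 = (-0.4692, -0.8831)
  (0,1): δ = 140.50°  ·
  (0,2): δ = 89.08°  ·
  (0,3): δ = 15.12°  ✓
  (0,4): δ = 75.70°  ·
  (0,5): δ = 134.78°  ·
  (1,2): δ = 128.58°  ·
  (1,3): δ = 54.62°  ✓
  (1,4): δ = 36.20°  ✓
  (1,5): δ = 95.28°  ·
  (2,3): δ = 106.04°  ·
  (2,4): δ = 15.22°  ✓
  (2,5): δ = 43.86°  ✓
  (3,4): δ = 89.18°  ·
  (3,5): δ = 30.10°  ✓
  (4,5): δ = 120.92°  ·
antipodal pairs: 6

count = 6; pairs: (0,3), (1,3), (1,4), (2,4), (2,5), (3,5)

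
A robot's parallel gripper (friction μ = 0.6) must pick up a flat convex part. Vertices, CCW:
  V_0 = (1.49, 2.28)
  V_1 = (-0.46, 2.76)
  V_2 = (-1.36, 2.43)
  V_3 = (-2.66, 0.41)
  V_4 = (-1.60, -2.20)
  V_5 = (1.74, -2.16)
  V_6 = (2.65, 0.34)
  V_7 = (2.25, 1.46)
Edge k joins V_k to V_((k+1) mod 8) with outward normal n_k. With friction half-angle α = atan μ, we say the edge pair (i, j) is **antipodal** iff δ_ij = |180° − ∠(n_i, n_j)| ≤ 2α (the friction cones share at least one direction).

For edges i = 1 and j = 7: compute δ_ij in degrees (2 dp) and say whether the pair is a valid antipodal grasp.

α = atan 0.6 = 30.96°;  2α = 61.93°
edge 1: e_1 = (-0.90, -0.33);  n_1 = (-0.3443, +0.9389)
edge 7: e_7 = (-0.76, +0.82);  n_7 = (+0.7334, +0.6798)
∠(n_1, n_7) = 67.31°
δ = |180° − 67.31°| = 112.69°
112.69° > 2α = 61.93°  →  invalid

δ = 112.69°, invalid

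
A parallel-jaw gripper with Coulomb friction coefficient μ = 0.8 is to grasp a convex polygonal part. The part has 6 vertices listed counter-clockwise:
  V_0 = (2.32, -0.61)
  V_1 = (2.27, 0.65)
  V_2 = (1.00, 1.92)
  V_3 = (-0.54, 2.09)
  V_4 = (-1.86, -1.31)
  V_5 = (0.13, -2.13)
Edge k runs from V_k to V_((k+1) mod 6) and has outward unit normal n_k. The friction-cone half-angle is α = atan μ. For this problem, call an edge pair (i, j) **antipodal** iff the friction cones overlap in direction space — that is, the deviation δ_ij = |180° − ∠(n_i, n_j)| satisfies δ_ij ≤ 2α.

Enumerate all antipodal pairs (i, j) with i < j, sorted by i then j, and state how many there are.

count = 7; pairs: (0,3), (0,4), (1,3), (1,4), (2,4), (2,5), (3,5)

α = atan 0.8 = 38.66°;  2α = 77.32°
n_0 = (+0.9992, +0.0397)
n_1 = (+0.7071, +0.7071)
n_2 = (+0.1097, +0.9940)
n_3 = (-0.9322, +0.3619)
n_4 = (-0.3810, -0.9246)
n_5 = (+0.5702, -0.8215)
  (0,1): δ = 137.27°  ·
  (0,2): δ = 98.57°  ·
  (0,3): δ = 23.49°  ✓
  (0,4): δ = 65.33°  ✓
  (0,5): δ = 122.49°  ·
  (1,2): δ = 141.30°  ·
  (1,3): δ = 66.22°  ✓
  (1,4): δ = 22.61°  ✓
  (1,5): δ = 79.76°  ·
  (2,3): δ = 104.92°  ·
  (2,4): δ = 16.10°  ✓
  (2,5): δ = 41.06°  ✓
  (3,4): δ = 91.18°  ·
  (3,5): δ = 34.02°  ✓
  (4,5): δ = 122.84°  ·
antipodal pairs: 7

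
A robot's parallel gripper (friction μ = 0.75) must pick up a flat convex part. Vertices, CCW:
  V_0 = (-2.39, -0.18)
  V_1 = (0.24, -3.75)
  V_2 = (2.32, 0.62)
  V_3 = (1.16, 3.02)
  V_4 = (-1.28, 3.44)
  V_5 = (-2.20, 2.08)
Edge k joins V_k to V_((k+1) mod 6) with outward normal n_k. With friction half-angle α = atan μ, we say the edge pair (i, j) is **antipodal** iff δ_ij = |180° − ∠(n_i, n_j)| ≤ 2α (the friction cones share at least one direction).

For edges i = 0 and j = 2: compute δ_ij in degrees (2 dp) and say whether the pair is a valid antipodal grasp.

α = atan 0.75 = 36.87°;  2α = 73.74°
edge 0: e_0 = (+2.63, -3.57);  n_0 = (-0.8051, -0.5931)
edge 2: e_2 = (-1.16, +2.40);  n_2 = (+0.9003, +0.4352)
∠(n_0, n_2) = 169.42°
δ = |180° − 169.42°| = 10.58°
10.58° ≤ 2α = 73.74°  →  valid

δ = 10.58°, valid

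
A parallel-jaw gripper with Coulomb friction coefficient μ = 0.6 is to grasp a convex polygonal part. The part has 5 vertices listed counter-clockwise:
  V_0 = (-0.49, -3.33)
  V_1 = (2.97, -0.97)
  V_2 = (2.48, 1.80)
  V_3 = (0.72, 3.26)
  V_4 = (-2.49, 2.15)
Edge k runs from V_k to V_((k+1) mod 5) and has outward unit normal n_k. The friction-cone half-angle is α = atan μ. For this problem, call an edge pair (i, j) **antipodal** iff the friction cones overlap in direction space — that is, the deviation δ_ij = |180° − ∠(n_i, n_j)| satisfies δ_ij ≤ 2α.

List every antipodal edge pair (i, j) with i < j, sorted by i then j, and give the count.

count = 3; pairs: (0,3), (1,4), (2,4)

α = atan 0.6 = 30.96°;  2α = 61.93°
n_0 = (+0.5635, -0.8261)
n_1 = (+0.9847, +0.1742)
n_2 = (+0.6385, +0.7697)
n_3 = (-0.3268, +0.9451)
n_4 = (-0.9394, -0.3428)
  (0,1): δ = 114.27°  ·
  (0,2): δ = 73.97°  ·
  (0,3): δ = 15.22°  ✓
  (0,4): δ = 75.75°  ·
  (1,2): δ = 139.71°  ·
  (1,3): δ = 80.96°  ·
  (1,4): δ = 10.02°  ✓
  (2,3): δ = 121.25°  ·
  (2,4): δ = 30.27°  ✓
  (3,4): δ = 89.02°  ·
antipodal pairs: 3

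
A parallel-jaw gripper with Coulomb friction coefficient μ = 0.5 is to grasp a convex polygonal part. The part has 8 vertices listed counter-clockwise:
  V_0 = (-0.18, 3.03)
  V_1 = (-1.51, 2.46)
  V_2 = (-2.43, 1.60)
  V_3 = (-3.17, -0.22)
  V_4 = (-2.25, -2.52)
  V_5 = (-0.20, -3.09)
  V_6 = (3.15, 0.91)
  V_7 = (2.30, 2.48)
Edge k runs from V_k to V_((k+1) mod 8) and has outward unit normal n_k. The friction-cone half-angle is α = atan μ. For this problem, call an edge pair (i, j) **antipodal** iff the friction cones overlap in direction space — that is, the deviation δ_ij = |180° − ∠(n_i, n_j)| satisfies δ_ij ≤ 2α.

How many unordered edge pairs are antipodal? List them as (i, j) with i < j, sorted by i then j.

count = 8; pairs: (0,4), (0,5), (1,5), (2,5), (2,6), (3,6), (4,6), (4,7)

α = atan 0.5 = 26.57°;  2α = 53.13°
n_0 = (-0.3939, +0.9191)
n_1 = (-0.6829, +0.7305)
n_2 = (-0.9264, +0.3767)
n_3 = (-0.9285, -0.3714)
n_4 = (-0.2679, -0.9635)
n_5 = (+0.7666, -0.6421)
n_6 = (+0.8794, +0.4761)
n_7 = (+0.2165, +0.9763)
  (0,1): δ = 160.13°  ·
  (0,2): δ = 135.32°  ·
  (0,3): δ = 91.40°  ·
  (0,4): δ = 38.74°  ✓
  (0,5): δ = 26.86°  ✓
  (0,6): δ = 95.23°  ·
  (0,7): δ = 144.30°  ·
  (1,2): δ = 155.20°  ·
  (1,3): δ = 111.27°  ·
  (1,4): δ = 58.61°  ·
  (1,5): δ = 6.98°  ✓
  (1,6): δ = 75.36°  ·
  (1,7): δ = 124.43°  ·
  (2,3): δ = 136.07°  ·
  (2,4): δ = 83.41°  ·
  (2,5): δ = 17.82°  ✓
  (2,6): δ = 50.56°  ✓
  (2,7): δ = 99.62°  ·
  (3,4): δ = 127.34°  ·
  (3,5): δ = 61.75°  ·
  (3,6): δ = 6.63°  ✓
  (3,7): δ = 55.69°  ·
  (4,5): δ = 114.41°  ·
  (4,6): δ = 46.03°  ✓
  (4,7): δ = 3.03°  ✓
  (5,6): δ = 111.62°  ·
  (5,7): δ = 62.56°  ·
  (6,7): δ = 130.94°  ·
antipodal pairs: 8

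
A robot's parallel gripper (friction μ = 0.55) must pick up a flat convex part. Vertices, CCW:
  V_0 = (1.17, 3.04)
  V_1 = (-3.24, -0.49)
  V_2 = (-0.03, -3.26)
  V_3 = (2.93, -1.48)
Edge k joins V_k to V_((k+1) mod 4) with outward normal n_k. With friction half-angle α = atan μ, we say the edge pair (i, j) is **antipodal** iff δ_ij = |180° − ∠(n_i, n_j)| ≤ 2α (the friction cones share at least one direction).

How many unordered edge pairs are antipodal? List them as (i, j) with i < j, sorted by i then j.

α = atan 0.55 = 28.81°;  2α = 57.62°
n_0 = (-0.6249, +0.7807)
n_1 = (-0.6533, -0.7571)
n_2 = (+0.5153, -0.8570)
n_3 = (+0.9318, +0.3628)
  (0,1): δ = 79.47°  ·
  (0,2): δ = 7.65°  ✓
  (0,3): δ = 72.60°  ·
  (1,2): δ = 108.19°  ·
  (1,3): δ = 27.93°  ✓
  (2,3): δ = 99.75°  ·
antipodal pairs: 2

count = 2; pairs: (0,2), (1,3)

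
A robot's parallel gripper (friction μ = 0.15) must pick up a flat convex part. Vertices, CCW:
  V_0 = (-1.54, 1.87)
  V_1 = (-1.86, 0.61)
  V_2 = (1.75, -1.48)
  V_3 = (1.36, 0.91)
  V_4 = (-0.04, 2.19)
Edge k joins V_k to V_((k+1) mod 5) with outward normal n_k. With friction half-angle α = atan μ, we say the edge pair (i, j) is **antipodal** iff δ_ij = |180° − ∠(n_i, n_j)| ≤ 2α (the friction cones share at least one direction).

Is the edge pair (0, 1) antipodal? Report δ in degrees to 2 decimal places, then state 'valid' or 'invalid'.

δ = 105.82°, invalid

α = atan 0.15 = 8.53°;  2α = 17.06°
edge 0: e_0 = (-0.32, -1.26);  n_0 = (-0.9692, +0.2462)
edge 1: e_1 = (+3.61, -2.09);  n_1 = (-0.5010, -0.8654)
∠(n_0, n_1) = 74.18°
δ = |180° − 74.18°| = 105.82°
105.82° > 2α = 17.06°  →  invalid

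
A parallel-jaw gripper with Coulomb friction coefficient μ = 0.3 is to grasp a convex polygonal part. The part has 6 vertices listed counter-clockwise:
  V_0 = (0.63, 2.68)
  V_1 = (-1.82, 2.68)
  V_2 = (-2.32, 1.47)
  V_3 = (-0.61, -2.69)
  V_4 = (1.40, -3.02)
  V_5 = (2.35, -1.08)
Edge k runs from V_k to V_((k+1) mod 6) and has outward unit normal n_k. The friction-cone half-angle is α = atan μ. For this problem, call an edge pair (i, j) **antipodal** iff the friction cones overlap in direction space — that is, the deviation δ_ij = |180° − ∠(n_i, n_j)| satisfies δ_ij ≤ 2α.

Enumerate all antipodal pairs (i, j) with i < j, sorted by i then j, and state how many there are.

α = atan 0.3 = 16.70°;  2α = 33.40°
n_0 = (+0.0000, +1.0000)
n_1 = (-0.9242, +0.3819)
n_2 = (-0.9249, -0.3802)
n_3 = (-0.1620, -0.9868)
n_4 = (+0.8981, -0.4398)
n_5 = (+0.9094, +0.4160)
  (0,1): δ = 112.45°  ·
  (0,2): δ = 67.65°  ·
  (0,3): δ = 9.32°  ✓
  (0,4): δ = 63.91°  ·
  (0,5): δ = 114.58°  ·
  (1,2): δ = 135.20°  ·
  (1,3): δ = 76.87°  ·
  (1,4): δ = 3.64°  ✓
  (1,5): δ = 47.03°  ·
  (2,3): δ = 121.67°  ·
  (2,4): δ = 48.44°  ·
  (2,5): δ = 2.24°  ✓
  (3,4): δ = 106.77°  ·
  (3,5): δ = 56.09°  ·
  (4,5): δ = 129.33°  ·
antipodal pairs: 3

count = 3; pairs: (0,3), (1,4), (2,5)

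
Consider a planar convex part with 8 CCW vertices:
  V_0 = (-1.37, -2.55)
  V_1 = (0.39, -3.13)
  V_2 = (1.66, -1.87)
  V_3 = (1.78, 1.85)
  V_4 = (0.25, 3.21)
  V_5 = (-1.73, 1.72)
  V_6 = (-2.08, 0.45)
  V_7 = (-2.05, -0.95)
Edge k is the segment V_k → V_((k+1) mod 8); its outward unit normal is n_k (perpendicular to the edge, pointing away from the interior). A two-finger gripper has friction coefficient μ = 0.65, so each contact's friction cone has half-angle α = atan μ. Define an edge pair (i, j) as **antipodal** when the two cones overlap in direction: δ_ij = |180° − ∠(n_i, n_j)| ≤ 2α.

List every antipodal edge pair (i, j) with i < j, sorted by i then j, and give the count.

count = 12; pairs: (0,3), (0,4), (1,4), (1,5), (1,6), (2,4), (2,5), (2,6), (2,7), (3,5), (3,6), (3,7)

α = atan 0.65 = 33.02°;  2α = 66.05°
n_0 = (-0.3130, -0.9498)
n_1 = (+0.7043, -0.7099)
n_2 = (+0.9995, -0.0322)
n_3 = (+0.6644, +0.7474)
n_4 = (-0.6013, +0.7990)
n_5 = (-0.9641, +0.2657)
n_6 = (-0.9998, -0.0214)
n_7 = (-0.9203, -0.3911)
  (0,1): δ = 116.99°  ·
  (0,2): δ = 73.61°  ·
  (0,3): δ = 23.39°  ✓
  (0,4): δ = 55.20°  ✓
  (0,5): δ = 92.83°  ·
  (0,6): δ = 109.47°  ·
  (0,7): δ = 131.26°  ·
  (1,2): δ = 136.62°  ·
  (1,3): δ = 86.41°  ·
  (1,4): δ = 7.81°  ✓
  (1,5): δ = 29.82°  ✓
  (1,6): δ = 46.45°  ✓
  (1,7): δ = 68.25°  ·
  (2,3): δ = 129.79°  ·
  (2,4): δ = 51.19°  ✓
  (2,5): δ = 13.56°  ✓
  (2,6): δ = 3.08°  ✓
  (2,7): δ = 24.87°  ✓
  (3,4): δ = 101.40°  ·
  (3,5): δ = 63.77°  ✓
  (3,6): δ = 47.14°  ✓
  (3,7): δ = 25.34°  ✓
  (4,5): δ = 142.37°  ·
  (4,6): δ = 125.73°  ·
  (4,7): δ = 103.94°  ·
  (5,6): δ = 163.36°  ·
  (5,7): δ = 141.57°  ·
  (6,7): δ = 158.20°  ·
antipodal pairs: 12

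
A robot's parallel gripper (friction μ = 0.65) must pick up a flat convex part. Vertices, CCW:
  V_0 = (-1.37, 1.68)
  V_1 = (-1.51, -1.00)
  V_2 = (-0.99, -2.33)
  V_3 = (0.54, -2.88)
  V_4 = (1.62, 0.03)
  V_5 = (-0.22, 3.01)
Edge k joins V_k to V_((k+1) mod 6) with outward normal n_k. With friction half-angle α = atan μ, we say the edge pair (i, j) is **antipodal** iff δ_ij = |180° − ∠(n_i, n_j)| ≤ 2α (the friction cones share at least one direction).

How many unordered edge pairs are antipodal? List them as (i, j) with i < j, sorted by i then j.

α = atan 0.65 = 33.02°;  2α = 66.05°
n_0 = (-0.9986, +0.0522)
n_1 = (-0.9313, -0.3641)
n_2 = (-0.3383, -0.9410)
n_3 = (+0.9375, -0.3479)
n_4 = (+0.8509, +0.5254)
n_5 = (-0.7564, +0.6541)
  (0,1): δ = 155.66°  ·
  (0,2): δ = 106.78°  ·
  (0,3): δ = 17.37°  ✓
  (0,4): δ = 34.68°  ✓
  (0,5): δ = 142.14°  ·
  (1,2): δ = 131.13°  ·
  (1,3): δ = 41.72°  ✓
  (1,4): δ = 10.34°  ✓
  (1,5): δ = 117.80°  ·
  (2,3): δ = 90.59°  ·
  (2,4): δ = 38.53°  ✓
  (2,5): δ = 68.92°  ·
  (3,4): δ = 127.95°  ·
  (3,5): δ = 20.49°  ✓
  (4,5): δ = 72.54°  ·
antipodal pairs: 6

count = 6; pairs: (0,3), (0,4), (1,3), (1,4), (2,4), (3,5)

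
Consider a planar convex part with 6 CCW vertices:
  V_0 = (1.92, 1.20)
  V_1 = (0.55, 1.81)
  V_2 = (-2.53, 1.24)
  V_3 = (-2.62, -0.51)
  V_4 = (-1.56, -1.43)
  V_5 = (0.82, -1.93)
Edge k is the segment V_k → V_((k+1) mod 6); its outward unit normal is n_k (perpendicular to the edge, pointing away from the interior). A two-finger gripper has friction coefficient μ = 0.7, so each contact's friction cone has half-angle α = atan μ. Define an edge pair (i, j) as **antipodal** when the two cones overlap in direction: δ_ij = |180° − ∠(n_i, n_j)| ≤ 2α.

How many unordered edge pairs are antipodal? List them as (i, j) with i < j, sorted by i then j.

α = atan 0.7 = 34.99°;  2α = 69.98°
n_0 = (+0.4068, +0.9135)
n_1 = (-0.1820, +0.9833)
n_2 = (-0.9987, +0.0514)
n_3 = (-0.6555, -0.7552)
n_4 = (-0.2056, -0.9786)
n_5 = (+0.9434, -0.3316)
  (0,1): δ = 145.51°  ·
  (0,2): δ = 68.94°  ✓
  (0,3): δ = 16.95°  ✓
  (0,4): δ = 12.14°  ✓
  (0,5): δ = 94.64°  ·
  (1,2): δ = 103.43°  ·
  (1,3): δ = 51.44°  ✓
  (1,4): δ = 22.35°  ✓
  (1,5): δ = 60.15°  ✓
  (2,3): δ = 128.01°  ·
  (2,4): δ = 98.92°  ·
  (2,5): δ = 16.42°  ✓
  (3,4): δ = 150.91°  ·
  (3,5): δ = 68.41°  ✓
  (4,5): δ = 97.50°  ·
antipodal pairs: 8

count = 8; pairs: (0,2), (0,3), (0,4), (1,3), (1,4), (1,5), (2,5), (3,5)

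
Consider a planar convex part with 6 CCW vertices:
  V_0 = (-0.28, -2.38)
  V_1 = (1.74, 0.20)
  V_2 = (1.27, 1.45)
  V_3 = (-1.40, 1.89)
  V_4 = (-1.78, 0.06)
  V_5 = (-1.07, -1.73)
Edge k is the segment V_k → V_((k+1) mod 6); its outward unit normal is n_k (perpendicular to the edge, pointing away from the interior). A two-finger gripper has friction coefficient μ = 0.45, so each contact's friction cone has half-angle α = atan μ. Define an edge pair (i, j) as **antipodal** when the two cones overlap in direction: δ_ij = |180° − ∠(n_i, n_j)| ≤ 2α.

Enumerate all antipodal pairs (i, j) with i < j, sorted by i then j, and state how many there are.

count = 5; pairs: (0,3), (1,3), (1,4), (1,5), (2,5)

α = atan 0.45 = 24.23°;  2α = 48.46°
n_0 = (+0.7874, -0.6165)
n_1 = (+0.9360, +0.3519)
n_2 = (+0.1626, +0.9867)
n_3 = (-0.9791, +0.2033)
n_4 = (-0.9295, -0.3687)
n_5 = (-0.6354, -0.7722)
  (0,1): δ = 121.33°  ·
  (0,2): δ = 61.30°  ·
  (0,3): δ = 26.33°  ✓
  (0,4): δ = 59.69°  ·
  (0,5): δ = 88.61°  ·
  (1,2): δ = 119.96°  ·
  (1,3): δ = 32.34°  ✓
  (1,4): δ = 1.03°  ✓
  (1,5): δ = 29.95°  ✓
  (2,3): δ = 92.37°  ·
  (2,4): δ = 59.01°  ·
  (2,5): δ = 30.09°  ✓
  (3,4): δ = 146.63°  ·
  (3,5): δ = 117.72°  ·
  (4,5): δ = 151.08°  ·
antipodal pairs: 5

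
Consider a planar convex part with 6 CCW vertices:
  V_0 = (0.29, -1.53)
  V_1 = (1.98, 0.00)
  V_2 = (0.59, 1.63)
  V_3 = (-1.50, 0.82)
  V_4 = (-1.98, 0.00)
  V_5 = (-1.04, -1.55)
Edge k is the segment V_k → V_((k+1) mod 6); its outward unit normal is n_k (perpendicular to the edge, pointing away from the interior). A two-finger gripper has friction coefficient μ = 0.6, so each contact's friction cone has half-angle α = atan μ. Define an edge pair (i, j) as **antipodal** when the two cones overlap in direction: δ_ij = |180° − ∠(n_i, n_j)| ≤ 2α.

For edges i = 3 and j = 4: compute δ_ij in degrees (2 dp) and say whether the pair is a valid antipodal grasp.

α = atan 0.6 = 30.96°;  2α = 61.93°
edge 3: e_3 = (-0.48, -0.82);  n_3 = (-0.8630, +0.5052)
edge 4: e_4 = (+0.94, -1.55);  n_4 = (-0.8550, -0.5185)
∠(n_3, n_4) = 61.58°
δ = |180° − 61.58°| = 118.42°
118.42° > 2α = 61.93°  →  invalid

δ = 118.42°, invalid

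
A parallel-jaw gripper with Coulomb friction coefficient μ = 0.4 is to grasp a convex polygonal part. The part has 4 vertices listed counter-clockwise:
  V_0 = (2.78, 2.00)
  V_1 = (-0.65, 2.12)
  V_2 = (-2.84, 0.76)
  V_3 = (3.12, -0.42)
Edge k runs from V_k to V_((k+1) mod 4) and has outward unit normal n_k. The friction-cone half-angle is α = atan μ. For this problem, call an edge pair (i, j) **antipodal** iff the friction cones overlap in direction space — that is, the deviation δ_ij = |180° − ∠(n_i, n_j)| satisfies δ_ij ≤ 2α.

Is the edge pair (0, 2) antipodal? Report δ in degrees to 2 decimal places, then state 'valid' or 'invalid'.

δ = 9.20°, valid

α = atan 0.4 = 21.80°;  2α = 43.60°
edge 0: e_0 = (-3.43, +0.12);  n_0 = (+0.0350, +0.9994)
edge 2: e_2 = (+5.96, -1.18);  n_2 = (-0.1942, -0.9810)
∠(n_0, n_2) = 170.80°
δ = |180° − 170.80°| = 9.20°
9.20° ≤ 2α = 43.60°  →  valid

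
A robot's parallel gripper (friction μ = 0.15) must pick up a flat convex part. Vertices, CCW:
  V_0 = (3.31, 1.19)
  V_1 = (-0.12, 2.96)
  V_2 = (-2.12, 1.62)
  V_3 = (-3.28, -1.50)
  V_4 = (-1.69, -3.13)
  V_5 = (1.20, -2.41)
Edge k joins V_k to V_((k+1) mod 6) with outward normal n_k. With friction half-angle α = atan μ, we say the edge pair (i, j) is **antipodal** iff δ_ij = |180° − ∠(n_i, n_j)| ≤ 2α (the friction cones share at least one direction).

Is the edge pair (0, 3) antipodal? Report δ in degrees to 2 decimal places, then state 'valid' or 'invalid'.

δ = 18.42°, invalid

α = atan 0.15 = 8.53°;  2α = 17.06°
edge 0: e_0 = (-3.43, +1.77);  n_0 = (+0.4586, +0.8887)
edge 3: e_3 = (+1.59, -1.63);  n_3 = (-0.7158, -0.6983)
∠(n_0, n_3) = 161.58°
δ = |180° − 161.58°| = 18.42°
18.42° > 2α = 17.06°  →  invalid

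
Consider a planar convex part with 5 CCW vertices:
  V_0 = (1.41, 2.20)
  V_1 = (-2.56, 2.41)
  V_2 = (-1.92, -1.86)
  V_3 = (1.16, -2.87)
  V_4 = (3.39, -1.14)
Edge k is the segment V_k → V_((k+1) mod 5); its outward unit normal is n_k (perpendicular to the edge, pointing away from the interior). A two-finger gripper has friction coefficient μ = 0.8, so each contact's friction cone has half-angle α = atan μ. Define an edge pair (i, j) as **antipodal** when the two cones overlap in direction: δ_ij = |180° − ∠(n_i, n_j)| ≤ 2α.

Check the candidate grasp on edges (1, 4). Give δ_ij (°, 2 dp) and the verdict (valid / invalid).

α = atan 0.8 = 38.66°;  2α = 77.32°
edge 1: e_1 = (+0.64, -4.27);  n_1 = (-0.9890, -0.1482)
edge 4: e_4 = (-1.98, +3.34);  n_4 = (+0.8602, +0.5099)
∠(n_1, n_4) = 157.86°
δ = |180° − 157.86°| = 22.14°
22.14° ≤ 2α = 77.32°  →  valid

δ = 22.14°, valid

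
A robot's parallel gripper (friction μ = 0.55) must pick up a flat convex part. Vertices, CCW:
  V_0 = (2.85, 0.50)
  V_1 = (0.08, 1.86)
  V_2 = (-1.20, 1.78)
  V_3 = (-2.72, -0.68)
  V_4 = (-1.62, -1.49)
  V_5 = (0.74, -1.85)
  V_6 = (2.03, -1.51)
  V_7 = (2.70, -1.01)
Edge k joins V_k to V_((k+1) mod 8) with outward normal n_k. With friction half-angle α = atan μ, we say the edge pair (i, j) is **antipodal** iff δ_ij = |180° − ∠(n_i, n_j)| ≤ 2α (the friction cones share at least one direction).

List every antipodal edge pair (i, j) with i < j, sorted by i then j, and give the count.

α = atan 0.55 = 28.81°;  2α = 57.62°
n_0 = (+0.4407, +0.8976)
n_1 = (-0.0624, +0.9981)
n_2 = (-0.8507, +0.5256)
n_3 = (-0.5929, -0.8052)
n_4 = (-0.1508, -0.9886)
n_5 = (+0.2549, -0.9670)
n_6 = (+0.5981, -0.8014)
n_7 = (+0.9951, -0.0989)
  (0,1): δ = 150.27°  ·
  (0,2): δ = 95.56°  ·
  (0,3): δ = 10.22°  ✓
  (0,4): δ = 17.48°  ✓
  (0,5): δ = 40.92°  ✓
  (0,6): δ = 62.88°  ·
  (0,7): δ = 110.48°  ·
  (1,2): δ = 125.29°  ·
  (1,3): δ = 39.94°  ✓
  (1,4): δ = 12.25°  ✓
  (1,5): δ = 11.19°  ✓
  (1,6): δ = 33.16°  ✓
  (1,7): δ = 80.75°  ·
  (2,3): δ = 94.66°  ·
  (2,4): δ = 66.96°  ·
  (2,5): δ = 43.52°  ✓
  (2,6): δ = 21.56°  ✓
  (2,7): δ = 26.04°  ✓
  (3,4): δ = 152.31°  ·
  (3,5): δ = 128.87°  ·
  (3,6): δ = 106.90°  ·
  (3,7): δ = 59.31°  ·
  (4,5): δ = 156.56°  ·
  (4,6): δ = 134.59°  ·
  (4,7): δ = 87.00°  ·
  (5,6): δ = 158.03°  ·
  (5,7): δ = 110.44°  ·
  (6,7): δ = 132.41°  ·
antipodal pairs: 10

count = 10; pairs: (0,3), (0,4), (0,5), (1,3), (1,4), (1,5), (1,6), (2,5), (2,6), (2,7)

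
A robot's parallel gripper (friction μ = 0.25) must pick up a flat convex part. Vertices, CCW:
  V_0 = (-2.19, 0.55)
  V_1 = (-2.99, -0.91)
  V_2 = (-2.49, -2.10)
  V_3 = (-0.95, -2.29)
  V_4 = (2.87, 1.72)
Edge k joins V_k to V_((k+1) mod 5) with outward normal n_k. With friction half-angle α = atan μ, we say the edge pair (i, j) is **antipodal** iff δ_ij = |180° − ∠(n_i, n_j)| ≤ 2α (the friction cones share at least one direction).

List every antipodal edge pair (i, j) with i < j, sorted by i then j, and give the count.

count = 2; pairs: (0,3), (2,4)

α = atan 0.25 = 14.04°;  2α = 28.07°
n_0 = (-0.8770, +0.4805)
n_1 = (-0.9219, -0.3874)
n_2 = (-0.1224, -0.9925)
n_3 = (+0.7241, -0.6897)
n_4 = (-0.2253, +0.9743)
  (0,1): δ = 128.49°  ·
  (0,2): δ = 68.31°  ·
  (0,3): δ = 14.89°  ✓
  (0,4): δ = 131.74°  ·
  (1,2): δ = 119.82°  ·
  (1,3): δ = 66.40°  ·
  (1,4): δ = 80.23°  ·
  (2,3): δ = 126.58°  ·
  (2,4): δ = 20.05°  ✓
  (3,4): δ = 33.37°  ·
antipodal pairs: 2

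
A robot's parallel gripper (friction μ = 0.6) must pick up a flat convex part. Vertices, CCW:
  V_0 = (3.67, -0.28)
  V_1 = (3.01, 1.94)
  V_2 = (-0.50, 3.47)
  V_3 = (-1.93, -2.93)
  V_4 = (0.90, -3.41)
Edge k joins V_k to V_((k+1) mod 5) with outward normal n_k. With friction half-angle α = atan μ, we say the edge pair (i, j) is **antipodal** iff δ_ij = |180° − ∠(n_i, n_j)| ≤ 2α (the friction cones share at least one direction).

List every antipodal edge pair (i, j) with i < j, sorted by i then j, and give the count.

count = 3; pairs: (0,2), (1,3), (2,4)

α = atan 0.6 = 30.96°;  2α = 61.93°
n_0 = (+0.9585, +0.2850)
n_1 = (+0.3996, +0.9167)
n_2 = (-0.9759, +0.2181)
n_3 = (-0.1672, -0.9859)
n_4 = (+0.7489, -0.6627)
  (0,1): δ = 130.11°  ·
  (0,2): δ = 29.15°  ✓
  (0,3): δ = 63.82°  ·
  (0,4): δ = 121.93°  ·
  (1,2): δ = 79.04°  ·
  (1,3): δ = 13.93°  ✓
  (1,4): δ = 72.04°  ·
  (2,3): δ = 87.03°  ·
  (2,4): δ = 28.91°  ✓
  (3,4): δ = 121.88°  ·
antipodal pairs: 3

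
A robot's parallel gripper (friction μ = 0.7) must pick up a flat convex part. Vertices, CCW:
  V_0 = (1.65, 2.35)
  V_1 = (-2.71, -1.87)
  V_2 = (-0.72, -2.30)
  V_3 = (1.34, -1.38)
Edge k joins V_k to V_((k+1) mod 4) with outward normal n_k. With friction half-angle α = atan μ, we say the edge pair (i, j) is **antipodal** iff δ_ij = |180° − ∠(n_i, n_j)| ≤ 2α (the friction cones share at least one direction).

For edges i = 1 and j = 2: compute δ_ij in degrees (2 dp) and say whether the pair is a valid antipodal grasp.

α = atan 0.7 = 34.99°;  2α = 69.98°
edge 1: e_1 = (+1.99, -0.43);  n_1 = (-0.2112, -0.9774)
edge 2: e_2 = (+2.06, +0.92);  n_2 = (+0.4078, -0.9131)
∠(n_1, n_2) = 36.26°
δ = |180° − 36.26°| = 143.74°
143.74° > 2α = 69.98°  →  invalid

δ = 143.74°, invalid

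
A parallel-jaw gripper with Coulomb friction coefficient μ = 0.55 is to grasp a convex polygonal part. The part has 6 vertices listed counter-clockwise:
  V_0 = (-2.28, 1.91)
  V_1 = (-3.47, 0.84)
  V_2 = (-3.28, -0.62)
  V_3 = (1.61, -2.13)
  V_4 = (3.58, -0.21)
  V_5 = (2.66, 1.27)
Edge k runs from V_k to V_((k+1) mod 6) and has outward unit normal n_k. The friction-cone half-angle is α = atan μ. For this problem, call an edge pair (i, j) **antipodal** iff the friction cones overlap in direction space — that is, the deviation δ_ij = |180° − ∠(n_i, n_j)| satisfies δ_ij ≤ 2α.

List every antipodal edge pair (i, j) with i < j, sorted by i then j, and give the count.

α = atan 0.55 = 28.81°;  2α = 57.62°
n_0 = (-0.6686, +0.7436)
n_1 = (-0.9916, -0.1290)
n_2 = (-0.2950, -0.9555)
n_3 = (+0.6980, -0.7161)
n_4 = (+0.8493, +0.5279)
n_5 = (+0.1285, +0.9917)
  (0,1): δ = 124.55°  ·
  (0,2): δ = 59.12°  ·
  (0,3): δ = 2.30°  ✓
  (0,4): δ = 79.91°  ·
  (0,5): δ = 130.66°  ·
  (1,2): δ = 114.57°  ·
  (1,3): δ = 53.15°  ✓
  (1,4): δ = 24.45°  ✓
  (1,5): δ = 75.20°  ·
  (2,3): δ = 118.58°  ·
  (2,4): δ = 40.97°  ✓
  (2,5): δ = 9.78°  ✓
  (3,4): δ = 102.40°  ·
  (3,5): δ = 51.65°  ✓
  (4,5): δ = 129.25°  ·
antipodal pairs: 6

count = 6; pairs: (0,3), (1,3), (1,4), (2,4), (2,5), (3,5)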